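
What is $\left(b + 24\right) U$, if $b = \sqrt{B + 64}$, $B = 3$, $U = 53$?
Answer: $1272 + 53 \sqrt{67} \approx 1705.8$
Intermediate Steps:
$b = \sqrt{67}$ ($b = \sqrt{3 + 64} = \sqrt{67} \approx 8.1853$)
$\left(b + 24\right) U = \left(\sqrt{67} + 24\right) 53 = \left(24 + \sqrt{67}\right) 53 = 1272 + 53 \sqrt{67}$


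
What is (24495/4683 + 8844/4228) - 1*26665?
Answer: -6283507847/235711 ≈ -26658.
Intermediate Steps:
(24495/4683 + 8844/4228) - 1*26665 = (24495*(1/4683) + 8844*(1/4228)) - 26665 = (8165/1561 + 2211/1057) - 26665 = 1725968/235711 - 26665 = -6283507847/235711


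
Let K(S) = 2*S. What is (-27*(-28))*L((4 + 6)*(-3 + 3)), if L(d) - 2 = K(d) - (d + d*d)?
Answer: 1512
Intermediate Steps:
L(d) = 2 + d - d**2 (L(d) = 2 + (2*d - (d + d*d)) = 2 + (2*d - (d + d**2)) = 2 + (2*d + (-d - d**2)) = 2 + (d - d**2) = 2 + d - d**2)
(-27*(-28))*L((4 + 6)*(-3 + 3)) = (-27*(-28))*(2 + (4 + 6)*(-3 + 3) - ((4 + 6)*(-3 + 3))**2) = 756*(2 + 10*0 - (10*0)**2) = 756*(2 + 0 - 1*0**2) = 756*(2 + 0 - 1*0) = 756*(2 + 0 + 0) = 756*2 = 1512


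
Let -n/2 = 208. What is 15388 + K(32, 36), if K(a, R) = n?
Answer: 14972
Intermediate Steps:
n = -416 (n = -2*208 = -416)
K(a, R) = -416
15388 + K(32, 36) = 15388 - 416 = 14972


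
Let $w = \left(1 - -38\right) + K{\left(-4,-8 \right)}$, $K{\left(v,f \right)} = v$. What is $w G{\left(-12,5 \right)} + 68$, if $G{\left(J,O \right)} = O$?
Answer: $243$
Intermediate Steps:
$w = 35$ ($w = \left(1 - -38\right) - 4 = \left(1 + 38\right) - 4 = 39 - 4 = 35$)
$w G{\left(-12,5 \right)} + 68 = 35 \cdot 5 + 68 = 175 + 68 = 243$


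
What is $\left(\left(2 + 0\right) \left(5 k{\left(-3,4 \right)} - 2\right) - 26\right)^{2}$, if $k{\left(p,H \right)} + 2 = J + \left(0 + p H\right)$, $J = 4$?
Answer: $16900$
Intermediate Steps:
$k{\left(p,H \right)} = 2 + H p$ ($k{\left(p,H \right)} = -2 + \left(4 + \left(0 + p H\right)\right) = -2 + \left(4 + \left(0 + H p\right)\right) = -2 + \left(4 + H p\right) = 2 + H p$)
$\left(\left(2 + 0\right) \left(5 k{\left(-3,4 \right)} - 2\right) - 26\right)^{2} = \left(\left(2 + 0\right) \left(5 \left(2 + 4 \left(-3\right)\right) - 2\right) - 26\right)^{2} = \left(2 \left(5 \left(2 - 12\right) - 2\right) - 26\right)^{2} = \left(2 \left(5 \left(-10\right) - 2\right) - 26\right)^{2} = \left(2 \left(-50 - 2\right) - 26\right)^{2} = \left(2 \left(-52\right) - 26\right)^{2} = \left(-104 - 26\right)^{2} = \left(-130\right)^{2} = 16900$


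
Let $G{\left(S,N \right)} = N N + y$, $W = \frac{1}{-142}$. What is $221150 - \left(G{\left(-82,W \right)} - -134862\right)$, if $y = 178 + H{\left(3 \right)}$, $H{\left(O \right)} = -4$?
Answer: $\frac{1736402695}{20164} \approx 86114.0$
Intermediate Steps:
$W = - \frac{1}{142} \approx -0.0070423$
$y = 174$ ($y = 178 - 4 = 174$)
$G{\left(S,N \right)} = 174 + N^{2}$ ($G{\left(S,N \right)} = N N + 174 = N^{2} + 174 = 174 + N^{2}$)
$221150 - \left(G{\left(-82,W \right)} - -134862\right) = 221150 - \left(\left(174 + \left(- \frac{1}{142}\right)^{2}\right) - -134862\right) = 221150 - \left(\left(174 + \frac{1}{20164}\right) + 134862\right) = 221150 - \left(\frac{3508537}{20164} + 134862\right) = 221150 - \frac{2722865905}{20164} = \frac{1736402695}{20164}$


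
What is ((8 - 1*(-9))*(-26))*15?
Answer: -6630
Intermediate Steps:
((8 - 1*(-9))*(-26))*15 = ((8 + 9)*(-26))*15 = (17*(-26))*15 = -442*15 = -6630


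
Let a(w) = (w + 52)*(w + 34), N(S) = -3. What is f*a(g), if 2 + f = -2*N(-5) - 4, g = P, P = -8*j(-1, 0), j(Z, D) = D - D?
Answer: 0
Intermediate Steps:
j(Z, D) = 0
P = 0 (P = -8*0 = 0)
g = 0
a(w) = (34 + w)*(52 + w) (a(w) = (52 + w)*(34 + w) = (34 + w)*(52 + w))
f = 0 (f = -2 + (-2*(-3) - 4) = -2 + (6 - 4) = -2 + 2 = 0)
f*a(g) = 0*(1768 + 0² + 86*0) = 0*(1768 + 0 + 0) = 0*1768 = 0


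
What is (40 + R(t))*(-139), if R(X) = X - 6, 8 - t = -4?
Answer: -6394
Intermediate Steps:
t = 12 (t = 8 - 1*(-4) = 8 + 4 = 12)
R(X) = -6 + X
(40 + R(t))*(-139) = (40 + (-6 + 12))*(-139) = (40 + 6)*(-139) = 46*(-139) = -6394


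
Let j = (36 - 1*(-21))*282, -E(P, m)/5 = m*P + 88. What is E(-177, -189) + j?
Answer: -151631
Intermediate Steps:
E(P, m) = -440 - 5*P*m (E(P, m) = -5*(m*P + 88) = -5*(P*m + 88) = -5*(88 + P*m) = -440 - 5*P*m)
j = 16074 (j = (36 + 21)*282 = 57*282 = 16074)
E(-177, -189) + j = (-440 - 5*(-177)*(-189)) + 16074 = (-440 - 167265) + 16074 = -167705 + 16074 = -151631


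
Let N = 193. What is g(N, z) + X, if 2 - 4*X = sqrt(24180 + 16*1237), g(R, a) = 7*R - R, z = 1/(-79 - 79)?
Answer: 2317/2 - sqrt(10993)/2 ≈ 1106.1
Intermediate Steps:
z = -1/158 (z = 1/(-158) = -1/158 ≈ -0.0063291)
g(R, a) = 6*R
X = 1/2 - sqrt(10993)/2 (X = 1/2 - sqrt(24180 + 16*1237)/4 = 1/2 - sqrt(24180 + 19792)/4 = 1/2 - sqrt(10993)/2 ≈ -51.924)
g(N, z) + X = 6*193 + (1/2 - sqrt(10993)/2) = 1158 + (1/2 - sqrt(10993)/2) = 2317/2 - sqrt(10993)/2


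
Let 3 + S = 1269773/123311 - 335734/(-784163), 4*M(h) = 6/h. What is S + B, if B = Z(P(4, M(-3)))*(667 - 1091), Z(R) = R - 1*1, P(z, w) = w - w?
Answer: 41746092575026/96695923693 ≈ 431.73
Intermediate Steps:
M(h) = 3/(2*h) (M(h) = (6/h)/4 = 3/(2*h))
P(z, w) = 0
Z(R) = -1 + R (Z(R) = R - 1 = -1 + R)
B = 424 (B = (-1 + 0)*(667 - 1091) = -1*(-424) = 424)
S = 747020929194/96695923693 (S = -3 + (1269773/123311 - 335734/(-784163)) = -3 + (1269773*(1/123311) - 335734*(-1/784163)) = -3 + (1269773/123311 + 335734/784163) = -3 + 1037108700273/96695923693 = 747020929194/96695923693 ≈ 7.7255)
S + B = 747020929194/96695923693 + 424 = 41746092575026/96695923693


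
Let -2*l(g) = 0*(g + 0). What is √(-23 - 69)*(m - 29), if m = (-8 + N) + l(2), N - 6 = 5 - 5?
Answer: -62*I*√23 ≈ -297.34*I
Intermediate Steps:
N = 6 (N = 6 + (5 - 5) = 6 + 0 = 6)
l(g) = 0 (l(g) = -0*(g + 0) = -0*g = -½*0 = 0)
m = -2 (m = (-8 + 6) + 0 = -2 + 0 = -2)
√(-23 - 69)*(m - 29) = √(-23 - 69)*(-2 - 29) = √(-92)*(-31) = (2*I*√23)*(-31) = -62*I*√23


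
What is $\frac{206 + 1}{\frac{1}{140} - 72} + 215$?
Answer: $\frac{2138005}{10079} \approx 212.12$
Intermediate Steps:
$\frac{206 + 1}{\frac{1}{140} - 72} + 215 = \frac{207}{\frac{1}{140} - 72} + 215 = \frac{207}{- \frac{10079}{140}} + 215 = 207 \left(- \frac{140}{10079}\right) + 215 = - \frac{28980}{10079} + 215 = \frac{2138005}{10079}$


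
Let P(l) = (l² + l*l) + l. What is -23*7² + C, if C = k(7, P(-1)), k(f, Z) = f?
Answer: -1120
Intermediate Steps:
P(l) = l + 2*l² (P(l) = (l² + l²) + l = 2*l² + l = l + 2*l²)
C = 7
-23*7² + C = -23*7² + 7 = -23*49 + 7 = -1127 + 7 = -1120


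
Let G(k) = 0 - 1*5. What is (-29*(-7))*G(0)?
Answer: -1015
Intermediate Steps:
G(k) = -5 (G(k) = 0 - 5 = -5)
(-29*(-7))*G(0) = -29*(-7)*(-5) = 203*(-5) = -1015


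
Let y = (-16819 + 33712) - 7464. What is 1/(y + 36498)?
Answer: 1/45927 ≈ 2.1774e-5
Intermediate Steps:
y = 9429 (y = 16893 - 7464 = 9429)
1/(y + 36498) = 1/(9429 + 36498) = 1/45927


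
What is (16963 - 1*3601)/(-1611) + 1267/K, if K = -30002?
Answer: -19187041/2301582 ≈ -8.3365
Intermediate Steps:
(16963 - 1*3601)/(-1611) + 1267/K = (16963 - 1*3601)/(-1611) + 1267/(-30002) = (16963 - 3601)*(-1/1611) + 1267*(-1/30002) = 13362*(-1/1611) - 181/4286 = -4454/537 - 181/4286 = -19187041/2301582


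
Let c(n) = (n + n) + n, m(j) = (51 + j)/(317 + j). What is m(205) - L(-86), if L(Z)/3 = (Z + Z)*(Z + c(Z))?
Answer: -46328416/261 ≈ -1.7750e+5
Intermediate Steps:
m(j) = (51 + j)/(317 + j)
c(n) = 3*n (c(n) = 2*n + n = 3*n)
L(Z) = 24*Z² (L(Z) = 3*((Z + Z)*(Z + 3*Z)) = 3*((2*Z)*(4*Z)) = 3*(8*Z²) = 24*Z²)
m(205) - L(-86) = (51 + 205)/(317 + 205) - 24*(-86)² = 256/522 - 24*7396 = (1/522)*256 - 1*177504 = 128/261 - 177504 = -46328416/261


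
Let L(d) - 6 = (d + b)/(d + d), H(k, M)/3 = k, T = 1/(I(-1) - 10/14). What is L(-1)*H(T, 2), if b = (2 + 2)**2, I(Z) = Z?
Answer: 21/8 ≈ 2.6250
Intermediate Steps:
b = 16 (b = 4**2 = 16)
T = -7/12 (T = 1/(-1 - 10/14) = 1/(-1 - 10*1/14) = 1/(-1 - 5/7) = 1/(-12/7) = -7/12 ≈ -0.58333)
H(k, M) = 3*k
L(d) = 6 + (16 + d)/(2*d) (L(d) = 6 + (d + 16)/(d + d) = 6 + (16 + d)/((2*d)) = 6 + (16 + d)*(1/(2*d)) = 6 + (16 + d)/(2*d))
L(-1)*H(T, 2) = (13/2 + 8/(-1))*(3*(-7/12)) = (13/2 + 8*(-1))*(-7/4) = (13/2 - 8)*(-7/4) = -3/2*(-7/4) = 21/8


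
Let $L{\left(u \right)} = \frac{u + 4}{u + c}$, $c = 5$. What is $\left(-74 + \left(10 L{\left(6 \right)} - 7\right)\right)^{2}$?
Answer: $\frac{625681}{121} \approx 5170.9$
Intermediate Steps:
$L{\left(u \right)} = \frac{4 + u}{5 + u}$ ($L{\left(u \right)} = \frac{u + 4}{u + 5} = \frac{4 + u}{5 + u}$)
$\left(-74 + \left(10 L{\left(6 \right)} - 7\right)\right)^{2} = \left(-74 - \left(7 - 10 \frac{4 + 6}{5 + 6}\right)\right)^{2} = \left(-74 - \left(7 - 10 \cdot \frac{1}{11} \cdot 10\right)\right)^{2} = \left(-74 + \left(10 \cdot \frac{10}{11} - 7\right)\right)^{2} = \left(-74 + \left(\frac{100}{11} - 7\right)\right)^{2} = \left(-74 + \frac{23}{11}\right)^{2} = \left(- \frac{791}{11}\right)^{2} = \frac{625681}{121}$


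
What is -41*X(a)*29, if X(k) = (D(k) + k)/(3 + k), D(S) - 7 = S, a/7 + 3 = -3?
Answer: -91553/39 ≈ -2347.5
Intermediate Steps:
a = -42 (a = -21 + 7*(-3) = -21 - 21 = -42)
D(S) = 7 + S
X(k) = (7 + 2*k)/(3 + k) (X(k) = ((7 + k) + k)/(3 + k) = (7 + 2*k)/(3 + k))
-41*X(a)*29 = -41*(7 + 2*(-42))/(3 - 42)*29 = -41*(7 - 84)/(-39)*29 = -(-41)*(-77)/39*29 = -41*77/39*29 = -3157/39*29 = -91553/39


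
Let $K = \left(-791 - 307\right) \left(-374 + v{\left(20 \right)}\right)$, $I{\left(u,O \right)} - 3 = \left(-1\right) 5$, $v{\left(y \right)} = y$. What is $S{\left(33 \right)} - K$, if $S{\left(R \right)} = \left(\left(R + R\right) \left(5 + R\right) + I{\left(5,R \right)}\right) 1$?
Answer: $-386186$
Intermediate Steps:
$I{\left(u,O \right)} = -2$ ($I{\left(u,O \right)} = 3 - 5 = -2$)
$K = 388692$ ($K = \left(-791 - 307\right) \left(-374 + 20\right) = \left(-1098\right) \left(-354\right) = 388692$)
$S{\left(R \right)} = -2 + 2 R \left(5 + R\right)$ ($S{\left(R \right)} = \left(\left(R + R\right) \left(5 + R\right) - 2\right) 1 = \left(2 R \left(5 + R\right) - 2\right) 1 = \left(-2 + 2 R \left(5 + R\right)\right) 1 = -2 + 2 R \left(5 + R\right)$)
$S{\left(33 \right)} - K = \left(-2 + 2 \cdot 33^{2} + 10 \cdot 33\right) - 388692 = \left(-2 + 2 \cdot 1089 + 330\right) - 388692 = \left(-2 + 2178 + 330\right) - 388692 = 2506 - 388692 = -386186$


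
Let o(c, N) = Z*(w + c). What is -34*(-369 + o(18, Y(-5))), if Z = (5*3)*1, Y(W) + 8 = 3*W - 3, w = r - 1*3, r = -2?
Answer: 5916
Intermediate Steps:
w = -5 (w = -2 - 1*3 = -2 - 3 = -5)
Y(W) = -11 + 3*W (Y(W) = -8 + (3*W - 3) = -8 + (-3 + 3*W) = -11 + 3*W)
Z = 15 (Z = 15*1 = 15)
o(c, N) = -75 + 15*c (o(c, N) = 15*(-5 + c) = -75 + 15*c)
-34*(-369 + o(18, Y(-5))) = -34*(-369 + (-75 + 15*18)) = -34*(-369 + (-75 + 270)) = -34*(-369 + 195) = -34*(-174) = 5916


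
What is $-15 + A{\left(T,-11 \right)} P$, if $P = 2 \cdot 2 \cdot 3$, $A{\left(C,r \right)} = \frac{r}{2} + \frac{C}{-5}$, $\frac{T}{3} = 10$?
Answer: $-153$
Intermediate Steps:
$T = 30$ ($T = 3 \cdot 10 = 30$)
$A{\left(C,r \right)} = \frac{r}{2} - \frac{C}{5}$ ($A{\left(C,r \right)} = r \frac{1}{2} + C \left(- \frac{1}{5}\right) = \frac{r}{2} - \frac{C}{5}$)
$P = 12$ ($P = 4 \cdot 3 = 12$)
$-15 + A{\left(T,-11 \right)} P = -15 + \left(\frac{1}{2} \left(-11\right) - 6\right) 12 = -15 + \left(- \frac{11}{2} - 6\right) 12 = -15 - 138 = -153$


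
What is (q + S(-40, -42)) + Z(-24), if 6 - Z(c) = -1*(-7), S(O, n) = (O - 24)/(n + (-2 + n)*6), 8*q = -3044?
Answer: -116675/306 ≈ -381.29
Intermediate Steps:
q = -761/2 (q = (1/8)*(-3044) = -761/2 ≈ -380.50)
S(O, n) = (-24 + O)/(-12 + 7*n) (S(O, n) = (-24 + O)/(n + (-12 + 6*n)) = (-24 + O)/(-12 + 7*n))
Z(c) = -1 (Z(c) = 6 - (-1)*(-7) = 6 - 1*7 = 6 - 7 = -1)
(q + S(-40, -42)) + Z(-24) = (-761/2 + (-24 - 40)/(-12 + 7*(-42))) - 1 = (-761/2 - 64/(-12 - 294)) - 1 = (-761/2 - 64/(-306)) - 1 = (-761/2 - 1/306*(-64)) - 1 = (-761/2 + 32/153) - 1 = -116369/306 - 1 = -116675/306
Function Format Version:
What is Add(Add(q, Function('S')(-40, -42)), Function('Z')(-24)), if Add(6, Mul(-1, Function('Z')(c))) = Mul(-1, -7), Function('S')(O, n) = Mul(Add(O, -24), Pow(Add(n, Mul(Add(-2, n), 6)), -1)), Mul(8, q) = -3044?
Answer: Rational(-116675, 306) ≈ -381.29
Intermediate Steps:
q = Rational(-761, 2) (q = Mul(Rational(1, 8), -3044) = Rational(-761, 2) ≈ -380.50)
Function('S')(O, n) = Mul(Pow(Add(-12, Mul(7, n)), -1), Add(-24, O)) (Function('S')(O, n) = Mul(Add(-24, O), Pow(Add(n, Add(-12, Mul(6, n))), -1)) = Mul(Add(-24, O), Pow(Add(-12, Mul(7, n)), -1)) = Mul(Pow(Add(-12, Mul(7, n)), -1), Add(-24, O)))
Function('Z')(c) = -1 (Function('Z')(c) = Add(6, Mul(-1, Mul(-1, -7))) = Add(6, Mul(-1, 7)) = Add(6, -7) = -1)
Add(Add(q, Function('S')(-40, -42)), Function('Z')(-24)) = Add(Add(Rational(-761, 2), Mul(Pow(Add(-12, Mul(7, -42)), -1), Add(-24, -40))), -1) = Add(Add(Rational(-761, 2), Mul(Pow(Add(-12, -294), -1), -64)), -1) = Add(Add(Rational(-761, 2), Mul(Pow(-306, -1), -64)), -1) = Add(Add(Rational(-761, 2), Mul(Rational(-1, 306), -64)), -1) = Add(Add(Rational(-761, 2), Rational(32, 153)), -1) = Add(Rational(-116369, 306), -1) = Rational(-116675, 306)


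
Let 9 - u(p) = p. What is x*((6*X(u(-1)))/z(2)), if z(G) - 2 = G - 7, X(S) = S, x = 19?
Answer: -380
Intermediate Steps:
u(p) = 9 - p
z(G) = -5 + G (z(G) = 2 + (G - 7) = 2 + (-7 + G) = -5 + G)
x*((6*X(u(-1)))/z(2)) = 19*((6*(9 - 1*(-1)))/(-5 + 2)) = 19*((6*(9 + 1))/(-3)) = 19*((6*10)*(-⅓)) = 19*(60*(-⅓)) = 19*(-20) = -380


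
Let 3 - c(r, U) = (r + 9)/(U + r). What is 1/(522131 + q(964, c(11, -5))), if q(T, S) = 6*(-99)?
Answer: 1/521537 ≈ 1.9174e-6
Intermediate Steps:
c(r, U) = 3 - (9 + r)/(U + r) (c(r, U) = 3 - (r + 9)/(U + r) = 3 - (9 + r)/(U + r))
q(T, S) = -594
1/(522131 + q(964, c(11, -5))) = 1/(522131 - 594) = 1/521537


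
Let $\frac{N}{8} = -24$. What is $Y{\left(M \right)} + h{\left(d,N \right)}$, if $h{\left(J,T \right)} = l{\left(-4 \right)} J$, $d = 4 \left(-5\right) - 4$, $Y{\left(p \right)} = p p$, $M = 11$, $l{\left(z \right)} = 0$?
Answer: $121$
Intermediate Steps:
$N = -192$ ($N = 8 \left(-24\right) = -192$)
$Y{\left(p \right)} = p^{2}$
$d = -24$ ($d = -20 - 4 = -24$)
$h{\left(J,T \right)} = 0$ ($h{\left(J,T \right)} = 0 J = 0$)
$Y{\left(M \right)} + h{\left(d,N \right)} = 11^{2} + 0 = 121 + 0 = 121$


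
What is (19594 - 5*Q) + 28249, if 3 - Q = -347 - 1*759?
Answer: 42298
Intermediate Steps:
Q = 1109 (Q = 3 - (-347 - 1*759) = 3 - (-347 - 759) = 3 - 1*(-1106) = 3 + 1106 = 1109)
(19594 - 5*Q) + 28249 = (19594 - 5*1109) + 28249 = (19594 - 5545) + 28249 = 14049 + 28249 = 42298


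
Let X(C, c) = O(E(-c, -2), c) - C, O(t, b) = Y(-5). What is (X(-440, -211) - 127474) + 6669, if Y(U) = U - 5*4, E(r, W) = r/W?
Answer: -120390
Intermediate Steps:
Y(U) = -20 + U (Y(U) = U - 20 = -20 + U)
O(t, b) = -25 (O(t, b) = -20 - 5 = -25)
X(C, c) = -25 - C
(X(-440, -211) - 127474) + 6669 = ((-25 - 1*(-440)) - 127474) + 6669 = ((-25 + 440) - 127474) + 6669 = (415 - 127474) + 6669 = -127059 + 6669 = -120390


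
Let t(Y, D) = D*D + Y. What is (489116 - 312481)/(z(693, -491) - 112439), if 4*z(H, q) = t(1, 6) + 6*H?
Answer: -706540/445561 ≈ -1.5857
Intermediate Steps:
t(Y, D) = Y + D² (t(Y, D) = D² + Y = Y + D²)
z(H, q) = 37/4 + 3*H/2 (z(H, q) = ((1 + 6²) + 6*H)/4 = ((1 + 36) + 6*H)/4 = (37 + 6*H)/4 = 37/4 + 3*H/2)
(489116 - 312481)/(z(693, -491) - 112439) = (489116 - 312481)/((37/4 + (3/2)*693) - 112439) = 176635/((37/4 + 2079/2) - 112439) = 176635/(4195/4 - 112439) = 176635/(-445561/4) = 176635*(-4/445561) = -706540/445561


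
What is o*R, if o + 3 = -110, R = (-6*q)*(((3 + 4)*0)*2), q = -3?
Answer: 0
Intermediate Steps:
R = 0 (R = (-6*(-3))*(((3 + 4)*0)*2) = 18*((7*0)*2) = 18*(0*2) = 18*0 = 0)
o = -113 (o = -3 - 110 = -113)
o*R = -113*0 = 0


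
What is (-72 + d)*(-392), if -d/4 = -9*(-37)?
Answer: 550368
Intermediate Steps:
d = -1332 (d = -(-36)*(-37) = -4*333 = -1332)
(-72 + d)*(-392) = (-72 - 1332)*(-392) = -1404*(-392) = 550368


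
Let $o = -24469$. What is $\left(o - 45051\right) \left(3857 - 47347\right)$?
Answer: $3023424800$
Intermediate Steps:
$\left(o - 45051\right) \left(3857 - 47347\right) = \left(-24469 - 45051\right) \left(3857 - 47347\right) = \left(-69520\right) \left(-43490\right) = 3023424800$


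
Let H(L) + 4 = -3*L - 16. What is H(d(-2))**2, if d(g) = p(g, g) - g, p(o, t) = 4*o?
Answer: 4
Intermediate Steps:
d(g) = 3*g (d(g) = 4*g - g = 3*g)
H(L) = -20 - 3*L (H(L) = -4 + (-3*L - 16) = -4 + (-16 - 3*L) = -20 - 3*L)
H(d(-2))**2 = (-20 - 9*(-2))**2 = (-20 - 3*(-6))**2 = (-20 + 18)**2 = (-2)**2 = 4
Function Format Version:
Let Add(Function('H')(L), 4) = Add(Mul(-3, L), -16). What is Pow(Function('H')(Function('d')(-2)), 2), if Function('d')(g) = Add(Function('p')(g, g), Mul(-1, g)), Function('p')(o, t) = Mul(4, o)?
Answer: 4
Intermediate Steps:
Function('d')(g) = Mul(3, g) (Function('d')(g) = Add(Mul(4, g), Mul(-1, g)) = Mul(3, g))
Function('H')(L) = Add(-20, Mul(-3, L)) (Function('H')(L) = Add(-4, Add(Mul(-3, L), -16)) = Add(-4, Add(-16, Mul(-3, L))) = Add(-20, Mul(-3, L)))
Pow(Function('H')(Function('d')(-2)), 2) = Pow(Add(-20, Mul(-3, Mul(3, -2))), 2) = Pow(Add(-20, Mul(-3, -6)), 2) = Pow(Add(-20, 18), 2) = Pow(-2, 2) = 4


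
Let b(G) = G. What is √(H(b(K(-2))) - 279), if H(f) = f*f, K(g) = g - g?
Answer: 3*I*√31 ≈ 16.703*I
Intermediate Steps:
K(g) = 0
H(f) = f²
√(H(b(K(-2))) - 279) = √(0² - 279) = √(0 - 279) = √(-279) = 3*I*√31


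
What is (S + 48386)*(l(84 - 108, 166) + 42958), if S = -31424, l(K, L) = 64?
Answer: 729739164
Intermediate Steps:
(S + 48386)*(l(84 - 108, 166) + 42958) = (-31424 + 48386)*(64 + 42958) = 16962*43022 = 729739164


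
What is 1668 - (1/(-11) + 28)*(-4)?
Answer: 19576/11 ≈ 1779.6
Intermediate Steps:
1668 - (1/(-11) + 28)*(-4) = 1668 - (-1/11 + 28)*(-4) = 1668 - 307*(-4)/11 = 1668 - 1*(-1228/11) = 1668 + 1228/11 = 19576/11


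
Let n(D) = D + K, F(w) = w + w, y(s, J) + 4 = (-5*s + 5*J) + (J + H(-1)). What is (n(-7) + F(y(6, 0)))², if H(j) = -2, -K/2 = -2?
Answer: 5625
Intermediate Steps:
K = 4 (K = -2*(-2) = 4)
y(s, J) = -6 - 5*s + 6*J (y(s, J) = -4 + ((-5*s + 5*J) + (J - 2)) = -4 + ((-5*s + 5*J) + (-2 + J)) = -4 + (-2 - 5*s + 6*J) = -6 - 5*s + 6*J)
F(w) = 2*w
n(D) = 4 + D (n(D) = D + 4 = 4 + D)
(n(-7) + F(y(6, 0)))² = ((4 - 7) + 2*(-6 - 5*6 + 6*0))² = (-3 + 2*(-6 - 30 + 0))² = (-3 + 2*(-36))² = (-3 - 72)² = (-75)² = 5625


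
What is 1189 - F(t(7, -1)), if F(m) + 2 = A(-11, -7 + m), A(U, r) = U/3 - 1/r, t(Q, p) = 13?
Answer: 7169/6 ≈ 1194.8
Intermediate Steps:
A(U, r) = -1/r + U/3 (A(U, r) = U*(⅓) - 1/r = U/3 - 1/r = -1/r + U/3)
F(m) = -17/3 - 1/(-7 + m) (F(m) = -2 + (-1/(-7 + m) + (⅓)*(-11)) = -2 + (-1/(-7 + m) - 11/3) = -2 + (-11/3 - 1/(-7 + m)) = -17/3 - 1/(-7 + m))
1189 - F(t(7, -1)) = 1189 - (116 - 17*13)/(3*(-7 + 13)) = 1189 - (116 - 221)/(3*6) = 1189 - (-105)/(3*6) = 1189 - 1*(-35/6) = 1189 + 35/6 = 7169/6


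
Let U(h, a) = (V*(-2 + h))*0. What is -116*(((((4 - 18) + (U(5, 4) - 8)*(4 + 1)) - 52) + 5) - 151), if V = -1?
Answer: 29232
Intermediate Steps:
U(h, a) = 0 (U(h, a) = -(-2 + h)*0 = (2 - h)*0 = 0)
-116*(((((4 - 18) + (U(5, 4) - 8)*(4 + 1)) - 52) + 5) - 151) = -116*(((((4 - 18) + (0 - 8)*(4 + 1)) - 52) + 5) - 151) = -116*((((-14 - 8*5) - 52) + 5) - 151) = -116*((((-14 - 40) - 52) + 5) - 151) = -116*(((-54 - 52) + 5) - 151) = -116*((-106 + 5) - 151) = -116*(-101 - 151) = -116*(-252) = 29232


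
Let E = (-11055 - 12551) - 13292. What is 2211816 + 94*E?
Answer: -1256596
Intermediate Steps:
E = -36898 (E = -23606 - 13292 = -36898)
2211816 + 94*E = 2211816 + 94*(-36898) = 2211816 - 3468412 = -1256596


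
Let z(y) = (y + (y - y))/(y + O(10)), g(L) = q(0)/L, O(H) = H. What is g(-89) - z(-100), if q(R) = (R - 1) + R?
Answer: -881/801 ≈ -1.0999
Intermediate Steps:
q(R) = -1 + 2*R (q(R) = (-1 + R) + R = -1 + 2*R)
g(L) = -1/L (g(L) = (-1 + 2*0)/L = (-1 + 0)/L = -1/L)
z(y) = y/(10 + y) (z(y) = (y + (y - y))/(y + 10) = (y + 0)/(10 + y) = y/(10 + y))
g(-89) - z(-100) = -1/(-89) - (-100)/(10 - 100) = -1*(-1/89) - (-100)/(-90) = 1/89 - (-100)*(-1)/90 = 1/89 - 1*10/9 = 1/89 - 10/9 = -881/801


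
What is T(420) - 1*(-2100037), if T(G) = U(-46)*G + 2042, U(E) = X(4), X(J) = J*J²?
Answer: 2128959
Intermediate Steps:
X(J) = J³
U(E) = 64 (U(E) = 4³ = 64)
T(G) = 2042 + 64*G (T(G) = 64*G + 2042 = 2042 + 64*G)
T(420) - 1*(-2100037) = (2042 + 64*420) - 1*(-2100037) = (2042 + 26880) + 2100037 = 28922 + 2100037 = 2128959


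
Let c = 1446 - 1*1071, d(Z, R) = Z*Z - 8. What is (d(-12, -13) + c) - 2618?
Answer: -2107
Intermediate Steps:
d(Z, R) = -8 + Z² (d(Z, R) = Z² - 8 = -8 + Z²)
c = 375 (c = 1446 - 1071 = 375)
(d(-12, -13) + c) - 2618 = ((-8 + (-12)²) + 375) - 2618 = ((-8 + 144) + 375) - 2618 = (136 + 375) - 2618 = 511 - 2618 = -2107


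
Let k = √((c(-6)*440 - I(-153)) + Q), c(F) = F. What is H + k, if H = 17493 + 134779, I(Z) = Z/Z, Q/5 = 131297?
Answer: 152272 + 46*√309 ≈ 1.5308e+5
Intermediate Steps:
Q = 656485 (Q = 5*131297 = 656485)
I(Z) = 1
H = 152272
k = 46*√309 (k = √((-6*440 - 1*1) + 656485) = √((-2640 - 1) + 656485) = √(-2641 + 656485) = √653844 = 46*√309 ≈ 808.61)
H + k = 152272 + 46*√309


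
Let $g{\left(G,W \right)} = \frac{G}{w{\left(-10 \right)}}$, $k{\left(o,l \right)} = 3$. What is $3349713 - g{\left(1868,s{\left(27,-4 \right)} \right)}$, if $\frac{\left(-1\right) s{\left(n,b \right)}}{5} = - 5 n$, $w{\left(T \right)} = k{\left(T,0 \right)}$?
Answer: $\frac{10047271}{3} \approx 3.3491 \cdot 10^{6}$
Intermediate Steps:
$w{\left(T \right)} = 3$
$s{\left(n,b \right)} = 25 n$ ($s{\left(n,b \right)} = - 5 \left(- 5 n\right) = 25 n$)
$g{\left(G,W \right)} = \frac{G}{3}$
$3349713 - g{\left(1868,s{\left(27,-4 \right)} \right)} = 3349713 - \frac{1}{3} \cdot 1868 = 3349713 - \frac{1868}{3} = \frac{10047271}{3}$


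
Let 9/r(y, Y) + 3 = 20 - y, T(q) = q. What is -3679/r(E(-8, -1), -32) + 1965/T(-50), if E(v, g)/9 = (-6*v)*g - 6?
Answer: -18508907/90 ≈ -2.0565e+5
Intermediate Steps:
E(v, g) = -54 - 54*g*v (E(v, g) = 9*((-6*v)*g - 6) = 9*(-6*g*v - 6) = 9*(-6 - 6*g*v) = -54 - 54*g*v)
r(y, Y) = 9/(17 - y) (r(y, Y) = 9/(-3 + (20 - y)) = 9/(17 - y))
-3679/r(E(-8, -1), -32) + 1965/T(-50) = -3679/((-9/(-17 + (-54 - 54*(-1)*(-8))))) + 1965/(-50) = -3679/((-9/(-17 + (-54 - 432)))) + 1965*(-1/50) = -3679/((-9/(-17 - 486))) - 393/10 = -3679/((-9/(-503))) - 393/10 = -3679/((-9*(-1/503))) - 393/10 = -3679/9/503 - 393/10 = -3679*503/9 - 393/10 = -1850537/9 - 393/10 = -18508907/90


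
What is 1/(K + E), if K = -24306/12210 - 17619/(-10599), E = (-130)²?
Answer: 7189655/121502808872 ≈ 5.9173e-5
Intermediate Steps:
E = 16900
K = -2360628/7189655 (K = -24306*1/12210 - 17619*(-1/10599) = -4051/2035 + 5873/3533 = -2360628/7189655 ≈ -0.32834)
1/(K + E) = 1/(-2360628/7189655 + 16900) = 1/(121502808872/7189655) = 7189655/121502808872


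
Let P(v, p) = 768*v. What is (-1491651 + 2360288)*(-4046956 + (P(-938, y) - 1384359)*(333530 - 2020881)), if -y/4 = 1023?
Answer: 3084908850703695169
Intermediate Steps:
y = -4092 (y = -4*1023 = -4092)
(-1491651 + 2360288)*(-4046956 + (P(-938, y) - 1384359)*(333530 - 2020881)) = (-1491651 + 2360288)*(-4046956 + (768*(-938) - 1384359)*(333530 - 2020881)) = 868637*(-4046956 + (-720384 - 1384359)*(-1687351)) = 868637*(-4046956 - 2104743*(-1687351)) = 868637*(-4046956 + 3551440205793) = 868637*3551436158837 = 3084908850703695169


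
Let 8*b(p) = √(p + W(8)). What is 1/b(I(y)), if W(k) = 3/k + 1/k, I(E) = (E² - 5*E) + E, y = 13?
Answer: 8*√470/235 ≈ 0.73802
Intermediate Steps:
I(E) = E² - 4*E
W(k) = 4/k (W(k) = 3/k + 1/k = 4/k)
b(p) = √(½ + p)/8 (b(p) = √(p + 4/8)/8 = √(p + 4*(⅛))/8 = √(p + ½)/8 = √(½ + p)/8)
1/b(I(y)) = 1/(√(2 + 4*(13*(-4 + 13)))/16) = 1/(√(2 + 4*(13*9))/16) = 1/(√(2 + 4*117)/16) = 1/(√(2 + 468)/16) = 1/(√470/16) = 8*√470/235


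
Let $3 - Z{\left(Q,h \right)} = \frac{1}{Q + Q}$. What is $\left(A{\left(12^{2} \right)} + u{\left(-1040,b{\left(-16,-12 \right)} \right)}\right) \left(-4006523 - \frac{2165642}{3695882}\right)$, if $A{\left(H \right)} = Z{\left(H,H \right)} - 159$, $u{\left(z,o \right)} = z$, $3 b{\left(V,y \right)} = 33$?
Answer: $\frac{70839947786036051}{14783528} \approx 4.7918 \cdot 10^{9}$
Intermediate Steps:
$Z{\left(Q,h \right)} = 3 - \frac{1}{2 Q}$ ($Z{\left(Q,h \right)} = 3 - \frac{1}{Q + Q} = 3 - \frac{1}{2 Q}$)
$b{\left(V,y \right)} = 11$ ($b{\left(V,y \right)} = \frac{1}{3} \cdot 33 = 11$)
$A{\left(H \right)} = -156 - \frac{1}{2 H}$ ($A{\left(H \right)} = \left(3 - \frac{1}{2 H}\right) - 159 = -156 - \frac{1}{2 H}$)
$\left(A{\left(12^{2} \right)} + u{\left(-1040,b{\left(-16,-12 \right)} \right)}\right) \left(-4006523 - \frac{2165642}{3695882}\right) = \left(\left(-156 - \frac{1}{2 \cdot 12^{2}}\right) - 1040\right) \left(-4006523 - \frac{2165642}{3695882}\right) = \left(\left(-156 - \frac{1}{2 \cdot 144}\right) - 1040\right) \left(-4006523 - \frac{1082821}{1847941}\right) = \left(\left(-156 - \frac{1}{288}\right) - 1040\right) \left(-4006523 - \frac{1082821}{1847941}\right) = \left(\left(-156 - \frac{1}{288}\right) - 1040\right) \left(- \frac{7403819201964}{1847941}\right) = \left(- \frac{44929}{288} - 1040\right) \left(- \frac{7403819201964}{1847941}\right) = \left(- \frac{344449}{288}\right) \left(- \frac{7403819201964}{1847941}\right) = \frac{70839947786036051}{14783528}$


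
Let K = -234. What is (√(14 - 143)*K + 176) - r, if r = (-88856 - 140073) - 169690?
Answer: 398795 - 234*I*√129 ≈ 3.988e+5 - 2657.7*I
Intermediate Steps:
r = -398619 (r = -228929 - 169690 = -398619)
(√(14 - 143)*K + 176) - r = (√(14 - 143)*(-234) + 176) - 1*(-398619) = (√(-129)*(-234) + 176) + 398619 = ((I*√129)*(-234) + 176) + 398619 = (-234*I*√129 + 176) + 398619 = (176 - 234*I*√129) + 398619 = 398795 - 234*I*√129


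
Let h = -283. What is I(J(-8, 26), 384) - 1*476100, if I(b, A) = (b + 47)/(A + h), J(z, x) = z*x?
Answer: -48086261/101 ≈ -4.7610e+5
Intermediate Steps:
J(z, x) = x*z
I(b, A) = (47 + b)/(-283 + A) (I(b, A) = (b + 47)/(A - 283) = (47 + b)/(-283 + A))
I(J(-8, 26), 384) - 1*476100 = (47 + 26*(-8))/(-283 + 384) - 1*476100 = (47 - 208)/101 - 476100 = (1/101)*(-161) - 476100 = -161/101 - 476100 = -48086261/101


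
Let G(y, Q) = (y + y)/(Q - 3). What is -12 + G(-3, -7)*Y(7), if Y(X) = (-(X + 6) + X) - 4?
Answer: -18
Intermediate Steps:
G(y, Q) = 2*y/(-3 + Q) (G(y, Q) = (2*y)/(-3 + Q) = 2*y/(-3 + Q))
Y(X) = -10 (Y(X) = (-(6 + X) + X) - 4 = ((-6 - X) + X) - 4 = -6 - 4 = -10)
-12 + G(-3, -7)*Y(7) = -12 + (2*(-3)/(-3 - 7))*(-10) = -12 + (2*(-3)/(-10))*(-10) = -12 + (2*(-3)*(-1/10))*(-10) = -12 + (3/5)*(-10) = -12 - 6 = -18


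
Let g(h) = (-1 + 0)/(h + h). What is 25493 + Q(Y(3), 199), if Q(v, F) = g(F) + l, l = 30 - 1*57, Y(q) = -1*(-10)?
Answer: 10135467/398 ≈ 25466.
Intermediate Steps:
Y(q) = 10
l = -27 (l = 30 - 57 = -27)
g(h) = -1/(2*h)
Q(v, F) = -27 - 1/(2*F) (Q(v, F) = -1/(2*F) - 27 = -27 - 1/(2*F))
25493 + Q(Y(3), 199) = 25493 + (-27 - ½/199) = 25493 + (-27 - ½*1/199) = 25493 + (-27 - 1/398) = 25493 - 10747/398 = 10135467/398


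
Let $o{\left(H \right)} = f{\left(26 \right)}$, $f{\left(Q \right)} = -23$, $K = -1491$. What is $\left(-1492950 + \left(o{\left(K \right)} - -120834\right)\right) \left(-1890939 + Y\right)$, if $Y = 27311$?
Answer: $2557156660292$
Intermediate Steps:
$o{\left(H \right)} = -23$
$\left(-1492950 + \left(o{\left(K \right)} - -120834\right)\right) \left(-1890939 + Y\right) = \left(-1492950 - -120811\right) \left(-1890939 + 27311\right) = \left(-1492950 + \left(-23 + 120834\right)\right) \left(-1863628\right) = \left(-1492950 + 120811\right) \left(-1863628\right) = \left(-1372139\right) \left(-1863628\right) = 2557156660292$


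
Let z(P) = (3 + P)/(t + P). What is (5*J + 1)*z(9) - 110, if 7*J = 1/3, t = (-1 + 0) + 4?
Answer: -2284/21 ≈ -108.76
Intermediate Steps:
t = 3 (t = -1 + 4 = 3)
z(P) = 1 (z(P) = (3 + P)/(3 + P) = 1)
J = 1/21 (J = (1/7)/3 = (1/7)*(1/3) = 1/21 ≈ 0.047619)
(5*J + 1)*z(9) - 110 = (5*(1/21) + 1)*1 - 110 = (5/21 + 1)*1 - 110 = (26/21)*1 - 110 = 26/21 - 110 = -2284/21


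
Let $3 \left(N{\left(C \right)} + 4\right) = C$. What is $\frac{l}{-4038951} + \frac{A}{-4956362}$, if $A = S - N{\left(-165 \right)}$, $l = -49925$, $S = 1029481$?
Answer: $- \frac{1955407619845}{10009251628131} \approx -0.19536$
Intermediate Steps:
$N{\left(C \right)} = -4 + \frac{C}{3}$
$A = 1029540$ ($A = 1029481 - \left(-4 + \frac{1}{3} \left(-165\right)\right) = 1029481 - \left(-4 - 55\right) = 1029481 - -59 = 1029481 + 59 = 1029540$)
$\frac{l}{-4038951} + \frac{A}{-4956362} = - \frac{49925}{-4038951} + \frac{1029540}{-4956362} = \left(-49925\right) \left(- \frac{1}{4038951}\right) + 1029540 \left(- \frac{1}{4956362}\right) = \frac{49925}{4038951} - \frac{514770}{2478181} = - \frac{1955407619845}{10009251628131}$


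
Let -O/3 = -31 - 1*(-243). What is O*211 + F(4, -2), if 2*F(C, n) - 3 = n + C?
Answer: -268387/2 ≈ -1.3419e+5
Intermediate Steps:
F(C, n) = 3/2 + C/2 + n/2 (F(C, n) = 3/2 + (n + C)/2 = 3/2 + (C + n)/2 = 3/2 + (C/2 + n/2) = 3/2 + C/2 + n/2)
O = -636 (O = -3*(-31 - 1*(-243)) = -3*(-31 + 243) = -3*212 = -636)
O*211 + F(4, -2) = -636*211 + (3/2 + (½)*4 + (½)*(-2)) = -134196 + (3/2 + 2 - 1) = -134196 + 5/2 = -268387/2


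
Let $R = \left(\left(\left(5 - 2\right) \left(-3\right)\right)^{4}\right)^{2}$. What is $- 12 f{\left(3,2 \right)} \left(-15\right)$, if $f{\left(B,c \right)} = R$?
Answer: $7748409780$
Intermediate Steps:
$R = 43046721$ ($R = \left(\left(3 \left(-3\right)\right)^{4}\right)^{2} = \left(\left(-9\right)^{4}\right)^{2} = 6561^{2} = 43046721$)
$f{\left(B,c \right)} = 43046721$
$- 12 f{\left(3,2 \right)} \left(-15\right) = \left(-12\right) 43046721 \left(-15\right) = \left(-516560652\right) \left(-15\right) = 7748409780$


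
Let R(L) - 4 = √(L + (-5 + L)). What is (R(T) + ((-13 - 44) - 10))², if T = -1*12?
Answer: (63 - I*√29)² ≈ 3940.0 - 678.53*I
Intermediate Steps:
T = -12
R(L) = 4 + √(-5 + 2*L) (R(L) = 4 + √(L + (-5 + L)) = 4 + √(-5 + 2*L))
(R(T) + ((-13 - 44) - 10))² = ((4 + √(-5 + 2*(-12))) + ((-13 - 44) - 10))² = ((4 + √(-5 - 24)) + (-57 - 10))² = ((4 + √(-29)) - 67)² = ((4 + I*√29) - 67)² = (-63 + I*√29)²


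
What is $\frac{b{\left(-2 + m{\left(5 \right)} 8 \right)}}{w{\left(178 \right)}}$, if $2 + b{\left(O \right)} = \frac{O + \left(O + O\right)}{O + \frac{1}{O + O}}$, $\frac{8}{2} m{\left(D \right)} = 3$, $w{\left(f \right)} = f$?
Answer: $\frac{5}{979} \approx 0.0051073$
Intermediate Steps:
$m{\left(D \right)} = \frac{3}{4}$ ($m{\left(D \right)} = \frac{1}{4} \cdot 3 = \frac{3}{4}$)
$b{\left(O \right)} = -2 + \frac{3 O}{O + \frac{1}{2 O}}$ ($b{\left(O \right)} = -2 + \frac{O + \left(O + O\right)}{O + \frac{1}{O + O}} = -2 + \frac{O + 2 O}{O + \frac{1}{2 O}} = -2 + \frac{3 O}{O + \frac{1}{2 O}}$)
$\frac{b{\left(-2 + m{\left(5 \right)} 8 \right)}}{w{\left(178 \right)}} = \frac{2 \frac{1}{1 + 2 \left(-2 + \frac{3}{4} \cdot 8\right)^{2}} \left(-1 + \left(-2 + \frac{3}{4} \cdot 8\right)^{2}\right)}{178} = \frac{2 \left(-1 + \left(-2 + 6\right)^{2}\right)}{1 + 2 \left(-2 + 6\right)^{2}} \cdot \frac{1}{178} = \frac{2 \left(-1 + 4^{2}\right)}{1 + 2 \cdot 4^{2}} \cdot \frac{1}{178} = \frac{2 \left(-1 + 16\right)}{1 + 2 \cdot 16} \cdot \frac{1}{178} = 2 \frac{1}{1 + 32} \cdot 15 \cdot \frac{1}{178} = 2 \cdot \frac{1}{33} \cdot 15 \cdot \frac{1}{178} = \frac{10}{11} \cdot \frac{1}{178} = \frac{5}{979}$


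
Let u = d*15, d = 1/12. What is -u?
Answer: -5/4 ≈ -1.2500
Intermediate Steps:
d = 1/12 ≈ 0.083333
u = 5/4 (u = (1/12)*15 = 5/4 ≈ 1.2500)
-u = -1*5/4 = -5/4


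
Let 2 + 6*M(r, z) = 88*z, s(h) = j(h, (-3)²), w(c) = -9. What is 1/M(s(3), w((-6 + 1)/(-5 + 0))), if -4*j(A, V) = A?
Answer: -3/397 ≈ -0.0075567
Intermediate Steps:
j(A, V) = -A/4
s(h) = -h/4
M(r, z) = -⅓ + 44*z/3 (M(r, z) = -⅓ + (88*z)/6 = -⅓ + 44*z/3)
1/M(s(3), w((-6 + 1)/(-5 + 0))) = 1/(-⅓ + (44/3)*(-9)) = 1/(-⅓ - 132) = 1/(-397/3) = -3/397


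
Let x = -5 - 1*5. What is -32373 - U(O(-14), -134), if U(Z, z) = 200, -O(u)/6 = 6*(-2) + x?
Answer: -32573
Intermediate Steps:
x = -10 (x = -5 - 5 = -10)
O(u) = 132 (O(u) = -6*(6*(-2) - 10) = -6*(-12 - 10) = -6*(-22) = 132)
-32373 - U(O(-14), -134) = -32373 - 1*200 = -32373 - 200 = -32573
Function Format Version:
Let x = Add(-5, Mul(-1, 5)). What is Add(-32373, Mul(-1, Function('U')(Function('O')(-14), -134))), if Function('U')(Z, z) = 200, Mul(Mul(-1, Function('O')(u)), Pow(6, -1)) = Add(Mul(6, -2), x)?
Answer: -32573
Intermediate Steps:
x = -10 (x = Add(-5, -5) = -10)
Function('O')(u) = 132 (Function('O')(u) = Mul(-6, Add(Mul(6, -2), -10)) = Mul(-6, Add(-12, -10)) = Mul(-6, -22) = 132)
Add(-32373, Mul(-1, Function('U')(Function('O')(-14), -134))) = Add(-32373, Mul(-1, 200)) = Add(-32373, -200) = -32573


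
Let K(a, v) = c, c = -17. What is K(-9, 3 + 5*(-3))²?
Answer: 289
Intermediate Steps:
K(a, v) = -17
K(-9, 3 + 5*(-3))² = (-17)² = 289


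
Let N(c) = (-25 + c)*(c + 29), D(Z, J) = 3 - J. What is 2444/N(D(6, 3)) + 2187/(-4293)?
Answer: -149107/38425 ≈ -3.8805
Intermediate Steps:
N(c) = (-25 + c)*(29 + c)
2444/N(D(6, 3)) + 2187/(-4293) = 2444/(-725 + (3 - 1*3)² + 4*(3 - 1*3)) + 2187/(-4293) = 2444/(-725 + (3 - 3)² + 4*(3 - 3)) + 2187*(-1/4293) = 2444/(-725 + 0² + 4*0) - 27/53 = 2444/(-725 + 0 + 0) - 27/53 = 2444/(-725) - 27/53 = 2444*(-1/725) - 27/53 = -2444/725 - 27/53 = -149107/38425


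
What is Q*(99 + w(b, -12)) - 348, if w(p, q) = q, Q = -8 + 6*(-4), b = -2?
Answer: -3132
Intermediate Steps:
Q = -32 (Q = -8 - 24 = -32)
Q*(99 + w(b, -12)) - 348 = -32*(99 - 12) - 348 = -32*87 - 348 = -2784 - 348 = -3132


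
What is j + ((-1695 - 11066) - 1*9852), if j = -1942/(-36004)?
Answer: -407078255/18002 ≈ -22613.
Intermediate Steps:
j = 971/18002 (j = -1942*(-1/36004) = 971/18002 ≈ 0.053938)
j + ((-1695 - 11066) - 1*9852) = 971/18002 + ((-1695 - 11066) - 1*9852) = 971/18002 + (-12761 - 9852) = 971/18002 - 22613 = -407078255/18002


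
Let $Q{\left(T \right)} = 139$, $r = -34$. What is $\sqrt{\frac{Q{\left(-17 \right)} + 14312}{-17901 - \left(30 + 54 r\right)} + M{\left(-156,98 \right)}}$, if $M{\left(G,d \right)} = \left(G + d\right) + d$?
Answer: $\frac{\sqrt{1125485795}}{5365} \approx 6.2532$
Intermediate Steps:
$M{\left(G,d \right)} = G + 2 d$
$\sqrt{\frac{Q{\left(-17 \right)} + 14312}{-17901 - \left(30 + 54 r\right)} + M{\left(-156,98 \right)}} = \sqrt{\frac{139 + 14312}{-17901 - -1806} + \left(-156 + 2 \cdot 98\right)} = \sqrt{\frac{14451}{-17901 + \left(1836 - 30\right)} + \left(-156 + 196\right)} = \sqrt{\frac{14451}{-17901 + 1806} + 40} = \sqrt{\frac{14451}{-16095} + 40} = \sqrt{14451 \left(- \frac{1}{16095}\right) + 40} = \sqrt{- \frac{4817}{5365} + 40} = \sqrt{\frac{209783}{5365}} = \frac{\sqrt{1125485795}}{5365}$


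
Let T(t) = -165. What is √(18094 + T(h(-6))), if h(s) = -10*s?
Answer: √17929 ≈ 133.90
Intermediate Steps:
√(18094 + T(h(-6))) = √(18094 - 165) = √17929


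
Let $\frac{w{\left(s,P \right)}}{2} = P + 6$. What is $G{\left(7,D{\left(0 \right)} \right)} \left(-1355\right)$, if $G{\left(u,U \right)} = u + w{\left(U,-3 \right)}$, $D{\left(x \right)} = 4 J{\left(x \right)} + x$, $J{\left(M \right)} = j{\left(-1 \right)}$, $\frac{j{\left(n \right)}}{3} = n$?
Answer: $-17615$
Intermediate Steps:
$j{\left(n \right)} = 3 n$
$J{\left(M \right)} = -3$ ($J{\left(M \right)} = 3 \left(-1\right) = -3$)
$w{\left(s,P \right)} = 12 + 2 P$ ($w{\left(s,P \right)} = 2 \left(P + 6\right) = 2 \left(6 + P\right) = 12 + 2 P$)
$D{\left(x \right)} = -12 + x$ ($D{\left(x \right)} = 4 \left(-3\right) + x = -12 + x$)
$G{\left(u,U \right)} = 6 + u$ ($G{\left(u,U \right)} = u + \left(12 + 2 \left(-3\right)\right) = u + \left(12 - 6\right) = u + 6 = 6 + u$)
$G{\left(7,D{\left(0 \right)} \right)} \left(-1355\right) = \left(6 + 7\right) \left(-1355\right) = 13 \left(-1355\right) = -17615$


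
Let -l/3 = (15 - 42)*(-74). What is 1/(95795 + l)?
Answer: 1/89801 ≈ 1.1136e-5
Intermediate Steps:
l = -5994 (l = -3*(15 - 42)*(-74) = -(-81)*(-74) = -3*1998 = -5994)
1/(95795 + l) = 1/(95795 - 5994) = 1/89801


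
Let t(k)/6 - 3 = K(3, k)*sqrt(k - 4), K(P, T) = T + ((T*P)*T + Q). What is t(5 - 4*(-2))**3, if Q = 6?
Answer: 853590083256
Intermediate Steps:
K(P, T) = 6 + T + P*T**2 (K(P, T) = T + ((T*P)*T + 6) = T + ((P*T)*T + 6) = T + (P*T**2 + 6) = T + (6 + P*T**2) = 6 + T + P*T**2)
t(k) = 18 + 6*sqrt(-4 + k)*(6 + k + 3*k**2) (t(k) = 18 + 6*((6 + k + 3*k**2)*sqrt(k - 4)) = 18 + 6*((6 + k + 3*k**2)*sqrt(-4 + k)) = 18 + 6*(sqrt(-4 + k)*(6 + k + 3*k**2)) = 18 + 6*sqrt(-4 + k)*(6 + k + 3*k**2))
t(5 - 4*(-2))**3 = (18 + 6*sqrt(-4 + (5 - 4*(-2)))*(6 + (5 - 4*(-2)) + 3*(5 - 4*(-2))**2))**3 = (18 + 6*sqrt(-4 + (5 + 8))*(6 + (5 + 8) + 3*(5 + 8)**2))**3 = (18 + 6*sqrt(-4 + 13)*(6 + 13 + 3*13**2))**3 = (18 + 6*sqrt(9)*(6 + 13 + 3*169))**3 = (18 + 6*3*(6 + 13 + 507))**3 = (18 + 6*3*526)**3 = (18 + 9468)**3 = 9486**3 = 853590083256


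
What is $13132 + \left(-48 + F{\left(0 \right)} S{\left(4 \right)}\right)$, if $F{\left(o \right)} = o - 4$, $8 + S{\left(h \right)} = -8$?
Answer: $13148$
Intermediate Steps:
$S{\left(h \right)} = -16$ ($S{\left(h \right)} = -8 - 8 = -16$)
$F{\left(o \right)} = -4 + o$
$13132 + \left(-48 + F{\left(0 \right)} S{\left(4 \right)}\right) = 13132 - \left(48 - \left(-4 + 0\right) \left(-16\right)\right) = 13132 - -16 = 13132 + \left(-48 + 64\right) = 13132 + 16 = 13148$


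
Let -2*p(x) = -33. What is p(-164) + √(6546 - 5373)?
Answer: 33/2 + √1173 ≈ 50.749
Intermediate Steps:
p(x) = 33/2 (p(x) = -½*(-33) = 33/2)
p(-164) + √(6546 - 5373) = 33/2 + √(6546 - 5373) = 33/2 + √1173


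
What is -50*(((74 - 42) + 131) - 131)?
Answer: -1600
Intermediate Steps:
-50*(((74 - 42) + 131) - 131) = -50*((32 + 131) - 131) = -50*(163 - 131) = -50*32 = -1600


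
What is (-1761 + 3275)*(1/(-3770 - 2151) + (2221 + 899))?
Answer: 27968907766/5921 ≈ 4.7237e+6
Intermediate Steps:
(-1761 + 3275)*(1/(-3770 - 2151) + (2221 + 899)) = 1514*(1/(-5921) + 3120) = 1514*(-1/5921 + 3120) = 1514*(18473519/5921) = 27968907766/5921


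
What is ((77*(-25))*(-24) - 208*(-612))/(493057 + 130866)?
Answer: 173496/623923 ≈ 0.27807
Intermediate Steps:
((77*(-25))*(-24) - 208*(-612))/(493057 + 130866) = (-1925*(-24) + 127296)/623923 = (46200 + 127296)*(1/623923) = 173496*(1/623923) = 173496/623923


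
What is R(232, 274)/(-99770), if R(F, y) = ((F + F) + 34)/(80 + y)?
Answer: -83/5886430 ≈ -1.4100e-5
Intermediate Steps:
R(F, y) = (34 + 2*F)/(80 + y) (R(F, y) = (2*F + 34)/(80 + y) = (34 + 2*F)/(80 + y))
R(232, 274)/(-99770) = (2*(17 + 232)/(80 + 274))/(-99770) = (2*249/354)*(-1/99770) = (2*(1/354)*249)*(-1/99770) = (83/59)*(-1/99770) = -83/5886430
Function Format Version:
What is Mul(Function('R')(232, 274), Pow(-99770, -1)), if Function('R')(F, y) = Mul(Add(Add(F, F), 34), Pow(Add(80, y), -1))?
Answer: Rational(-83, 5886430) ≈ -1.4100e-5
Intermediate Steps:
Function('R')(F, y) = Mul(Pow(Add(80, y), -1), Add(34, Mul(2, F))) (Function('R')(F, y) = Mul(Add(Mul(2, F), 34), Pow(Add(80, y), -1)) = Mul(Add(34, Mul(2, F)), Pow(Add(80, y), -1)) = Mul(Pow(Add(80, y), -1), Add(34, Mul(2, F))))
Mul(Function('R')(232, 274), Pow(-99770, -1)) = Mul(Mul(2, Pow(Add(80, 274), -1), Add(17, 232)), Pow(-99770, -1)) = Mul(Mul(2, Pow(354, -1), 249), Rational(-1, 99770)) = Mul(Mul(2, Rational(1, 354), 249), Rational(-1, 99770)) = Mul(Rational(83, 59), Rational(-1, 99770)) = Rational(-83, 5886430)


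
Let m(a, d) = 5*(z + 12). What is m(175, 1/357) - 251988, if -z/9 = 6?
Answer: -252198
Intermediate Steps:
z = -54 (z = -9*6 = -54)
m(a, d) = -210 (m(a, d) = 5*(-54 + 12) = 5*(-42) = -210)
m(175, 1/357) - 251988 = -210 - 251988 = -252198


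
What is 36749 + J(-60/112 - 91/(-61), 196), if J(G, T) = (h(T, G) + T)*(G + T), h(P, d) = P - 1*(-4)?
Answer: 48995522/427 ≈ 1.1474e+5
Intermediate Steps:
h(P, d) = 4 + P (h(P, d) = P + 4 = 4 + P)
J(G, T) = (4 + 2*T)*(G + T) (J(G, T) = ((4 + T) + T)*(G + T) = (4 + 2*T)*(G + T))
36749 + J(-60/112 - 91/(-61), 196) = 36749 + (2*196² + 4*(-60/112 - 91/(-61)) + 4*196 + 2*(-60/112 - 91/(-61))*196) = 36749 + (2*38416 + 4*(-60*1/112 - 91*(-1/61)) + 784 + 2*(-60*1/112 - 91*(-1/61))*196) = 36749 + (76832 + 4*(-15/28 + 91/61) + 784 + 2*(-15/28 + 91/61)*196) = 36749 + (76832 + 4*(1633/1708) + 784 + 2*(1633/1708)*196) = 36749 + (76832 + 1633/427 + 784 + 22862/61) = 36749 + 33303699/427 = 48995522/427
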